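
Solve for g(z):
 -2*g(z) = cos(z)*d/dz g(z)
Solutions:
 g(z) = C1*(sin(z) - 1)/(sin(z) + 1)


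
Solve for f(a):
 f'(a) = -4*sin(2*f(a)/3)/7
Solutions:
 4*a/7 + 3*log(cos(2*f(a)/3) - 1)/4 - 3*log(cos(2*f(a)/3) + 1)/4 = C1


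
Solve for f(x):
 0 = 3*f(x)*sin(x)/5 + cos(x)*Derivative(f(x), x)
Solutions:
 f(x) = C1*cos(x)^(3/5)


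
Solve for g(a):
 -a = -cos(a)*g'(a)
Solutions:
 g(a) = C1 + Integral(a/cos(a), a)


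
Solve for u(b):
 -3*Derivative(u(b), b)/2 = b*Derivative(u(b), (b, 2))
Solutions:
 u(b) = C1 + C2/sqrt(b)


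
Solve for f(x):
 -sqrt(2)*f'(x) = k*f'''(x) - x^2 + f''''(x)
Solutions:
 f(x) = C1 + C2*exp(-x*(k^2/(k^3 + sqrt(-4*k^6 + (2*k^3 + 27*sqrt(2))^2)/2 + 27*sqrt(2)/2)^(1/3) + k + (k^3 + sqrt(-4*k^6 + (2*k^3 + 27*sqrt(2))^2)/2 + 27*sqrt(2)/2)^(1/3))/3) + C3*exp(x*(-4*k^2/((-1 + sqrt(3)*I)*(k^3 + sqrt(-4*k^6 + (2*k^3 + 27*sqrt(2))^2)/2 + 27*sqrt(2)/2)^(1/3)) - 2*k + (k^3 + sqrt(-4*k^6 + (2*k^3 + 27*sqrt(2))^2)/2 + 27*sqrt(2)/2)^(1/3) - sqrt(3)*I*(k^3 + sqrt(-4*k^6 + (2*k^3 + 27*sqrt(2))^2)/2 + 27*sqrt(2)/2)^(1/3))/6) + C4*exp(x*(4*k^2/((1 + sqrt(3)*I)*(k^3 + sqrt(-4*k^6 + (2*k^3 + 27*sqrt(2))^2)/2 + 27*sqrt(2)/2)^(1/3)) - 2*k + (k^3 + sqrt(-4*k^6 + (2*k^3 + 27*sqrt(2))^2)/2 + 27*sqrt(2)/2)^(1/3) + sqrt(3)*I*(k^3 + sqrt(-4*k^6 + (2*k^3 + 27*sqrt(2))^2)/2 + 27*sqrt(2)/2)^(1/3))/6) - k*x + sqrt(2)*x^3/6


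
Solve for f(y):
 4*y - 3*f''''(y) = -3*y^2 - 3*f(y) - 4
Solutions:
 f(y) = C1*exp(-y) + C2*exp(y) + C3*sin(y) + C4*cos(y) - y^2 - 4*y/3 - 4/3


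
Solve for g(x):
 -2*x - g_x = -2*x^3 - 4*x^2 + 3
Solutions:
 g(x) = C1 + x^4/2 + 4*x^3/3 - x^2 - 3*x


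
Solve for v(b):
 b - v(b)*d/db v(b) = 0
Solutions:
 v(b) = -sqrt(C1 + b^2)
 v(b) = sqrt(C1 + b^2)


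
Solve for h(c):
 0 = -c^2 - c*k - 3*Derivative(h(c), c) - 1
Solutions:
 h(c) = C1 - c^3/9 - c^2*k/6 - c/3


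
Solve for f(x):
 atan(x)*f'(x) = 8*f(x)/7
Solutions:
 f(x) = C1*exp(8*Integral(1/atan(x), x)/7)


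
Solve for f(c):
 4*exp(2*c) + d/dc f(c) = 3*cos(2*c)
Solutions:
 f(c) = C1 - 2*exp(2*c) + 3*sin(2*c)/2


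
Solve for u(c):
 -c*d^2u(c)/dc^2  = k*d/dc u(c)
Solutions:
 u(c) = C1 + c^(1 - re(k))*(C2*sin(log(c)*Abs(im(k))) + C3*cos(log(c)*im(k)))


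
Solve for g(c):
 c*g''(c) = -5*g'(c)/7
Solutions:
 g(c) = C1 + C2*c^(2/7)


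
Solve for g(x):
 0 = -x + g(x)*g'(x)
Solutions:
 g(x) = -sqrt(C1 + x^2)
 g(x) = sqrt(C1 + x^2)


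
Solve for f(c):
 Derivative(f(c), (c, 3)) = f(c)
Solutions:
 f(c) = C3*exp(c) + (C1*sin(sqrt(3)*c/2) + C2*cos(sqrt(3)*c/2))*exp(-c/2)


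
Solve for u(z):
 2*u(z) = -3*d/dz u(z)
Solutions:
 u(z) = C1*exp(-2*z/3)


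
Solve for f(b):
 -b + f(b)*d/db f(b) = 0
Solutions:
 f(b) = -sqrt(C1 + b^2)
 f(b) = sqrt(C1 + b^2)


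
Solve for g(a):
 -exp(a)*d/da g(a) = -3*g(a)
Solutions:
 g(a) = C1*exp(-3*exp(-a))


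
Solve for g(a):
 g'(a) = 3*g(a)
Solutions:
 g(a) = C1*exp(3*a)


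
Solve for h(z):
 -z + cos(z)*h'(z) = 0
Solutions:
 h(z) = C1 + Integral(z/cos(z), z)


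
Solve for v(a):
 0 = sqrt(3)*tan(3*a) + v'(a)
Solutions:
 v(a) = C1 + sqrt(3)*log(cos(3*a))/3


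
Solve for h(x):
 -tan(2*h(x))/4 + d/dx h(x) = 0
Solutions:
 h(x) = -asin(C1*exp(x/2))/2 + pi/2
 h(x) = asin(C1*exp(x/2))/2


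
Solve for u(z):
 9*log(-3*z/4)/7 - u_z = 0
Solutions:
 u(z) = C1 + 9*z*log(-z)/7 + 9*z*(-2*log(2) - 1 + log(3))/7


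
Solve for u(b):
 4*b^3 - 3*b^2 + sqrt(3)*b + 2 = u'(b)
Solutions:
 u(b) = C1 + b^4 - b^3 + sqrt(3)*b^2/2 + 2*b


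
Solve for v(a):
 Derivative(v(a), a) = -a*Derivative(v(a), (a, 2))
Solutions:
 v(a) = C1 + C2*log(a)


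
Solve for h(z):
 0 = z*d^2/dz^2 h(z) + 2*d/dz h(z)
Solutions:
 h(z) = C1 + C2/z


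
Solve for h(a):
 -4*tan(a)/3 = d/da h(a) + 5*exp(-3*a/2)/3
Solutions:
 h(a) = C1 - 2*log(tan(a)^2 + 1)/3 + 10*exp(-3*a/2)/9


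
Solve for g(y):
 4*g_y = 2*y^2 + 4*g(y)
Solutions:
 g(y) = C1*exp(y) - y^2/2 - y - 1


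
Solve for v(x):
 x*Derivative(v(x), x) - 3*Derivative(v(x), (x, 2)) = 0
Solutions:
 v(x) = C1 + C2*erfi(sqrt(6)*x/6)


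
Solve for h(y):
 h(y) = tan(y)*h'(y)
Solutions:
 h(y) = C1*sin(y)


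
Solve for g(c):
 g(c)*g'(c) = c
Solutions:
 g(c) = -sqrt(C1 + c^2)
 g(c) = sqrt(C1 + c^2)


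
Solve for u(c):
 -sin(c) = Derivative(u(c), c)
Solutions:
 u(c) = C1 + cos(c)


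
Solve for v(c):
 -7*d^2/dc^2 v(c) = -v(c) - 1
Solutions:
 v(c) = C1*exp(-sqrt(7)*c/7) + C2*exp(sqrt(7)*c/7) - 1


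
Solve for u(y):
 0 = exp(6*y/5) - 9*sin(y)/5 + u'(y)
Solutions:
 u(y) = C1 - 5*exp(6*y/5)/6 - 9*cos(y)/5


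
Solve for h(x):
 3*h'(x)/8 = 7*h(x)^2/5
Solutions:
 h(x) = -15/(C1 + 56*x)


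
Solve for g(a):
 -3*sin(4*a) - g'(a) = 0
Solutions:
 g(a) = C1 + 3*cos(4*a)/4


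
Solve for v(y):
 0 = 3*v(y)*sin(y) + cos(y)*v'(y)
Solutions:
 v(y) = C1*cos(y)^3


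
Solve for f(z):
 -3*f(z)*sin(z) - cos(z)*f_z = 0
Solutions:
 f(z) = C1*cos(z)^3


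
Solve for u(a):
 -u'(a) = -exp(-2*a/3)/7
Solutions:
 u(a) = C1 - 3*exp(-2*a/3)/14


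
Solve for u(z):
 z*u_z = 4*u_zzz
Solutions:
 u(z) = C1 + Integral(C2*airyai(2^(1/3)*z/2) + C3*airybi(2^(1/3)*z/2), z)


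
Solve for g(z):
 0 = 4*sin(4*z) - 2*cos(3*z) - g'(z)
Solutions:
 g(z) = C1 - 2*sin(3*z)/3 - cos(4*z)


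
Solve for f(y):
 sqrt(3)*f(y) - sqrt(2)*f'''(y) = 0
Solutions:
 f(y) = C3*exp(2^(5/6)*3^(1/6)*y/2) + (C1*sin(2^(5/6)*3^(2/3)*y/4) + C2*cos(2^(5/6)*3^(2/3)*y/4))*exp(-2^(5/6)*3^(1/6)*y/4)


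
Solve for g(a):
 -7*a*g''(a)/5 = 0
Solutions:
 g(a) = C1 + C2*a


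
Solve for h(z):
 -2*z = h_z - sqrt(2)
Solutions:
 h(z) = C1 - z^2 + sqrt(2)*z


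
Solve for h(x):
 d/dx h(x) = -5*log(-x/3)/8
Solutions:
 h(x) = C1 - 5*x*log(-x)/8 + 5*x*(1 + log(3))/8


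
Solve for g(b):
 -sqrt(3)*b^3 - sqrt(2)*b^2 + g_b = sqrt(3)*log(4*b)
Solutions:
 g(b) = C1 + sqrt(3)*b^4/4 + sqrt(2)*b^3/3 + sqrt(3)*b*log(b) - sqrt(3)*b + 2*sqrt(3)*b*log(2)


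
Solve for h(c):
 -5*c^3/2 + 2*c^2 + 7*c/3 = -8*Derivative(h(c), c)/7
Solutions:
 h(c) = C1 + 35*c^4/64 - 7*c^3/12 - 49*c^2/48


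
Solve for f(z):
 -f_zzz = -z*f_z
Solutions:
 f(z) = C1 + Integral(C2*airyai(z) + C3*airybi(z), z)


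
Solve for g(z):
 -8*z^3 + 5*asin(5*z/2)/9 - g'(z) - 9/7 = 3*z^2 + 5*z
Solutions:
 g(z) = C1 - 2*z^4 - z^3 - 5*z^2/2 + 5*z*asin(5*z/2)/9 - 9*z/7 + sqrt(4 - 25*z^2)/9


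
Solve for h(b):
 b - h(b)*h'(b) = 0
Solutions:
 h(b) = -sqrt(C1 + b^2)
 h(b) = sqrt(C1 + b^2)


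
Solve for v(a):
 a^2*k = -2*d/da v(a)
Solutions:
 v(a) = C1 - a^3*k/6


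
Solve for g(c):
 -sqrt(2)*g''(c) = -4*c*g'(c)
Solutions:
 g(c) = C1 + C2*erfi(2^(1/4)*c)


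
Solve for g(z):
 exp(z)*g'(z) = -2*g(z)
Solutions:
 g(z) = C1*exp(2*exp(-z))


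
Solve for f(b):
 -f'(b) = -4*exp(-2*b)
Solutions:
 f(b) = C1 - 2*exp(-2*b)


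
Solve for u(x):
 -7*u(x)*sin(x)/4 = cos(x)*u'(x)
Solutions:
 u(x) = C1*cos(x)^(7/4)


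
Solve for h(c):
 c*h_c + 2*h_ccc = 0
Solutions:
 h(c) = C1 + Integral(C2*airyai(-2^(2/3)*c/2) + C3*airybi(-2^(2/3)*c/2), c)


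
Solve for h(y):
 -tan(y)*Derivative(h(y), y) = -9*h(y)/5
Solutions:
 h(y) = C1*sin(y)^(9/5)


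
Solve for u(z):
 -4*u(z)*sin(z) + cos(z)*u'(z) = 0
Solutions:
 u(z) = C1/cos(z)^4


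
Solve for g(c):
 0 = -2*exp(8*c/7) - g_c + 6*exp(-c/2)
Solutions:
 g(c) = C1 - 7*exp(8*c/7)/4 - 12*exp(-c/2)


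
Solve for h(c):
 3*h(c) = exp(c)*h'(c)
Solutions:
 h(c) = C1*exp(-3*exp(-c))


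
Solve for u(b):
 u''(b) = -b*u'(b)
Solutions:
 u(b) = C1 + C2*erf(sqrt(2)*b/2)


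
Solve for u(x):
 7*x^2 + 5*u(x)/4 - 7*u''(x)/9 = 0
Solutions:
 u(x) = C1*exp(-3*sqrt(35)*x/14) + C2*exp(3*sqrt(35)*x/14) - 28*x^2/5 - 1568/225


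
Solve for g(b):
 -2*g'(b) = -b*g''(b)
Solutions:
 g(b) = C1 + C2*b^3


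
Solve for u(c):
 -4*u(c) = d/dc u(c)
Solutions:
 u(c) = C1*exp(-4*c)


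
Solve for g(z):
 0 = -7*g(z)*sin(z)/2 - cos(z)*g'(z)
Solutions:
 g(z) = C1*cos(z)^(7/2)


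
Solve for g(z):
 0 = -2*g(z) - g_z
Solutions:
 g(z) = C1*exp(-2*z)


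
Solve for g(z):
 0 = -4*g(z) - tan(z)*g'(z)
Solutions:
 g(z) = C1/sin(z)^4


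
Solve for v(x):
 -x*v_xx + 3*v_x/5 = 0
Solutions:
 v(x) = C1 + C2*x^(8/5)


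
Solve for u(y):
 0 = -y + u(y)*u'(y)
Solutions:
 u(y) = -sqrt(C1 + y^2)
 u(y) = sqrt(C1 + y^2)


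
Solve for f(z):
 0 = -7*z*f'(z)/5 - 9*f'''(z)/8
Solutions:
 f(z) = C1 + Integral(C2*airyai(-2*525^(1/3)*z/15) + C3*airybi(-2*525^(1/3)*z/15), z)


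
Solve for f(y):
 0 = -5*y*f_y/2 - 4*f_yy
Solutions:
 f(y) = C1 + C2*erf(sqrt(5)*y/4)


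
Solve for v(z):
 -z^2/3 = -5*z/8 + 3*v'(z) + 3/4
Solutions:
 v(z) = C1 - z^3/27 + 5*z^2/48 - z/4


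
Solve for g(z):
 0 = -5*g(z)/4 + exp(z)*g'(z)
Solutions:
 g(z) = C1*exp(-5*exp(-z)/4)


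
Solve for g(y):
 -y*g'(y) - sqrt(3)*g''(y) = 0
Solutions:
 g(y) = C1 + C2*erf(sqrt(2)*3^(3/4)*y/6)


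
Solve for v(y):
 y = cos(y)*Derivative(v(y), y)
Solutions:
 v(y) = C1 + Integral(y/cos(y), y)


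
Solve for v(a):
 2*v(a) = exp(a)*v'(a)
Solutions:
 v(a) = C1*exp(-2*exp(-a))


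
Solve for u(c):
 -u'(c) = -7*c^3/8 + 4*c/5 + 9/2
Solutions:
 u(c) = C1 + 7*c^4/32 - 2*c^2/5 - 9*c/2


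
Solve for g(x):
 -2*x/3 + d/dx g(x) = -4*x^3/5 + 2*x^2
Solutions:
 g(x) = C1 - x^4/5 + 2*x^3/3 + x^2/3


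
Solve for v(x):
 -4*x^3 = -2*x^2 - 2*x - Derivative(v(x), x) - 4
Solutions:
 v(x) = C1 + x^4 - 2*x^3/3 - x^2 - 4*x


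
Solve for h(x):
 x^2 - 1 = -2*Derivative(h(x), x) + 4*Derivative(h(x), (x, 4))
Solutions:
 h(x) = C1 + C4*exp(2^(2/3)*x/2) - x^3/6 + x/2 + (C2*sin(2^(2/3)*sqrt(3)*x/4) + C3*cos(2^(2/3)*sqrt(3)*x/4))*exp(-2^(2/3)*x/4)


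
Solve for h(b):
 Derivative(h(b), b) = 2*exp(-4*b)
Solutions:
 h(b) = C1 - exp(-4*b)/2


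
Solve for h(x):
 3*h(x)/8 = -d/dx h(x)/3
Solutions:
 h(x) = C1*exp(-9*x/8)


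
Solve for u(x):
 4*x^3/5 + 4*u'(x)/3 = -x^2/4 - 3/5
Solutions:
 u(x) = C1 - 3*x^4/20 - x^3/16 - 9*x/20


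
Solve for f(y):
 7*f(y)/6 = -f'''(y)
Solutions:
 f(y) = C3*exp(-6^(2/3)*7^(1/3)*y/6) + (C1*sin(2^(2/3)*3^(1/6)*7^(1/3)*y/4) + C2*cos(2^(2/3)*3^(1/6)*7^(1/3)*y/4))*exp(6^(2/3)*7^(1/3)*y/12)


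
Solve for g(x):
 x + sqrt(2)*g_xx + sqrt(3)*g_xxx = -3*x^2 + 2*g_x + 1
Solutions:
 g(x) = C1 + C2*exp(sqrt(6)*x*(-1 + sqrt(1 + 4*sqrt(3)))/6) + C3*exp(-sqrt(6)*x*(1 + sqrt(1 + 4*sqrt(3)))/6) + x^3/2 + x^2/4 + 3*sqrt(2)*x^2/4 + sqrt(2)*x/4 + x + 3*sqrt(3)*x/2


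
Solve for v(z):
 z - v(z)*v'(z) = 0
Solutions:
 v(z) = -sqrt(C1 + z^2)
 v(z) = sqrt(C1 + z^2)


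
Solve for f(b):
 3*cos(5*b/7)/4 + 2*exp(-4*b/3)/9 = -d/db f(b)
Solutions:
 f(b) = C1 - 21*sin(5*b/7)/20 + exp(-4*b/3)/6


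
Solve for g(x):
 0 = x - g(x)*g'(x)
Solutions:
 g(x) = -sqrt(C1 + x^2)
 g(x) = sqrt(C1 + x^2)


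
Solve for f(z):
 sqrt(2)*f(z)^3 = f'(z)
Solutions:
 f(z) = -sqrt(2)*sqrt(-1/(C1 + sqrt(2)*z))/2
 f(z) = sqrt(2)*sqrt(-1/(C1 + sqrt(2)*z))/2


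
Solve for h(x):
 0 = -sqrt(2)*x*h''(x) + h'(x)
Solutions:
 h(x) = C1 + C2*x^(sqrt(2)/2 + 1)


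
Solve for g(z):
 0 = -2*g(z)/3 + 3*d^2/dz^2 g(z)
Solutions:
 g(z) = C1*exp(-sqrt(2)*z/3) + C2*exp(sqrt(2)*z/3)


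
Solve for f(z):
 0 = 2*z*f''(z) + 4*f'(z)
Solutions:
 f(z) = C1 + C2/z


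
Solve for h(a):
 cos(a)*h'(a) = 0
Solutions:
 h(a) = C1


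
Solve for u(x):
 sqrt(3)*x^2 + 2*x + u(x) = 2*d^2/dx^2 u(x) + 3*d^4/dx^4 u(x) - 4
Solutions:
 u(x) = C1*exp(-sqrt(3)*x/3) + C2*exp(sqrt(3)*x/3) + C3*sin(x) + C4*cos(x) - sqrt(3)*x^2 - 2*x - 4*sqrt(3) - 4


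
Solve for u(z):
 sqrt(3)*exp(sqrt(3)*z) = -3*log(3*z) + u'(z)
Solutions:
 u(z) = C1 + 3*z*log(z) + 3*z*(-1 + log(3)) + exp(sqrt(3)*z)


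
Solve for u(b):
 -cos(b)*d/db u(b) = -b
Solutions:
 u(b) = C1 + Integral(b/cos(b), b)


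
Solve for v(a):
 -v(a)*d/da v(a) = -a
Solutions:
 v(a) = -sqrt(C1 + a^2)
 v(a) = sqrt(C1 + a^2)


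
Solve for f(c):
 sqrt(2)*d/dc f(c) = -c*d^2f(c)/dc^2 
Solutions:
 f(c) = C1 + C2*c^(1 - sqrt(2))


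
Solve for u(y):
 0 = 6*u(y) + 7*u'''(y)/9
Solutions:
 u(y) = C3*exp(-3*2^(1/3)*7^(2/3)*y/7) + (C1*sin(3*2^(1/3)*sqrt(3)*7^(2/3)*y/14) + C2*cos(3*2^(1/3)*sqrt(3)*7^(2/3)*y/14))*exp(3*2^(1/3)*7^(2/3)*y/14)


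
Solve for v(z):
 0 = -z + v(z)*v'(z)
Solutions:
 v(z) = -sqrt(C1 + z^2)
 v(z) = sqrt(C1 + z^2)


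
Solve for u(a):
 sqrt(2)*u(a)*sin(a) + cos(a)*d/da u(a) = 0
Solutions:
 u(a) = C1*cos(a)^(sqrt(2))


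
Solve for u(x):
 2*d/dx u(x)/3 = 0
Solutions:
 u(x) = C1


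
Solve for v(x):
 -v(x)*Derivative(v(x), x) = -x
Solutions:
 v(x) = -sqrt(C1 + x^2)
 v(x) = sqrt(C1 + x^2)


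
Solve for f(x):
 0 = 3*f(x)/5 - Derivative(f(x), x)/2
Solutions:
 f(x) = C1*exp(6*x/5)


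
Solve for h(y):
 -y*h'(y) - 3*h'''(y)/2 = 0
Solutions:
 h(y) = C1 + Integral(C2*airyai(-2^(1/3)*3^(2/3)*y/3) + C3*airybi(-2^(1/3)*3^(2/3)*y/3), y)


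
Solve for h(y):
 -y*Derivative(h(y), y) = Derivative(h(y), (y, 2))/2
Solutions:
 h(y) = C1 + C2*erf(y)


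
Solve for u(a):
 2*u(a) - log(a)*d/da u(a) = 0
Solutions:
 u(a) = C1*exp(2*li(a))


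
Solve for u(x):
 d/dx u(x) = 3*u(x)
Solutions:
 u(x) = C1*exp(3*x)


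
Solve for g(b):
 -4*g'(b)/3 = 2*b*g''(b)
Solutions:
 g(b) = C1 + C2*b^(1/3)


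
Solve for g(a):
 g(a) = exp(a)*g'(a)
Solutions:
 g(a) = C1*exp(-exp(-a))


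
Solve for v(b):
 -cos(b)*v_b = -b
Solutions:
 v(b) = C1 + Integral(b/cos(b), b)


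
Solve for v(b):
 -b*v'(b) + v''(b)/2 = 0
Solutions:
 v(b) = C1 + C2*erfi(b)


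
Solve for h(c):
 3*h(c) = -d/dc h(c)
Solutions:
 h(c) = C1*exp(-3*c)


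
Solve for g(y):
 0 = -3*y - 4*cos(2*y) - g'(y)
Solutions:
 g(y) = C1 - 3*y^2/2 - 2*sin(2*y)


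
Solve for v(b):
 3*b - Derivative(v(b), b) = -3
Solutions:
 v(b) = C1 + 3*b^2/2 + 3*b


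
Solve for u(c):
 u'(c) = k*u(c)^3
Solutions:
 u(c) = -sqrt(2)*sqrt(-1/(C1 + c*k))/2
 u(c) = sqrt(2)*sqrt(-1/(C1 + c*k))/2


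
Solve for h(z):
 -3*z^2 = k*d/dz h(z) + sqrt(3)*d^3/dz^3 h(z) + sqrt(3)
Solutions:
 h(z) = C1 + C2*exp(-3^(3/4)*z*sqrt(-k)/3) + C3*exp(3^(3/4)*z*sqrt(-k)/3) - z^3/k - sqrt(3)*z/k + 6*sqrt(3)*z/k^2


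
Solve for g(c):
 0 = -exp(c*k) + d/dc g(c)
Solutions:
 g(c) = C1 + exp(c*k)/k


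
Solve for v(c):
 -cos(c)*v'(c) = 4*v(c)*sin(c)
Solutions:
 v(c) = C1*cos(c)^4


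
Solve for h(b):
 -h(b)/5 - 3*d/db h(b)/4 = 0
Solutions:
 h(b) = C1*exp(-4*b/15)


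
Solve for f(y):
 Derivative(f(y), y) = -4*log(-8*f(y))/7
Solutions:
 7*Integral(1/(log(-_y) + 3*log(2)), (_y, f(y)))/4 = C1 - y


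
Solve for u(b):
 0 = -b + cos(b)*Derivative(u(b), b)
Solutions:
 u(b) = C1 + Integral(b/cos(b), b)


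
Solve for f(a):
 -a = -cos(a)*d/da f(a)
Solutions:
 f(a) = C1 + Integral(a/cos(a), a)


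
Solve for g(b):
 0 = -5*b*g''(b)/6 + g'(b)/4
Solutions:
 g(b) = C1 + C2*b^(13/10)


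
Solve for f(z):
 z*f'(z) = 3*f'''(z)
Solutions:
 f(z) = C1 + Integral(C2*airyai(3^(2/3)*z/3) + C3*airybi(3^(2/3)*z/3), z)


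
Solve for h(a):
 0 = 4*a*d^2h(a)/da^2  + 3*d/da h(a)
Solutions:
 h(a) = C1 + C2*a^(1/4)


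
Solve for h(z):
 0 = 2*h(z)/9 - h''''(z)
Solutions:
 h(z) = C1*exp(-2^(1/4)*sqrt(3)*z/3) + C2*exp(2^(1/4)*sqrt(3)*z/3) + C3*sin(2^(1/4)*sqrt(3)*z/3) + C4*cos(2^(1/4)*sqrt(3)*z/3)


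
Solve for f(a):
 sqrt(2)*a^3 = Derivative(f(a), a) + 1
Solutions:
 f(a) = C1 + sqrt(2)*a^4/4 - a


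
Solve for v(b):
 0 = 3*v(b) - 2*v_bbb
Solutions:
 v(b) = C3*exp(2^(2/3)*3^(1/3)*b/2) + (C1*sin(2^(2/3)*3^(5/6)*b/4) + C2*cos(2^(2/3)*3^(5/6)*b/4))*exp(-2^(2/3)*3^(1/3)*b/4)


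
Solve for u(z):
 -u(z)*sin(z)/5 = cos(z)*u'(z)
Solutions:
 u(z) = C1*cos(z)^(1/5)


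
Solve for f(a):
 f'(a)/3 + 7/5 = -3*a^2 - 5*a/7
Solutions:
 f(a) = C1 - 3*a^3 - 15*a^2/14 - 21*a/5


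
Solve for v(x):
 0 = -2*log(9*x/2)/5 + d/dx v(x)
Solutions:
 v(x) = C1 + 2*x*log(x)/5 - 2*x/5 - 2*x*log(2)/5 + 4*x*log(3)/5


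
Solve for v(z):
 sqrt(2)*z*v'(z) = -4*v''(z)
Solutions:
 v(z) = C1 + C2*erf(2^(3/4)*z/4)


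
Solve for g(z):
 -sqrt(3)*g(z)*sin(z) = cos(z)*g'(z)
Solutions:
 g(z) = C1*cos(z)^(sqrt(3))


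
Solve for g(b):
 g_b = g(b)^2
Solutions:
 g(b) = -1/(C1 + b)


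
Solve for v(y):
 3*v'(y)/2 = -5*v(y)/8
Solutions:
 v(y) = C1*exp(-5*y/12)


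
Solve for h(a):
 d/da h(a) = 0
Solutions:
 h(a) = C1


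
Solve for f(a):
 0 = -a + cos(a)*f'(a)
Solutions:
 f(a) = C1 + Integral(a/cos(a), a)


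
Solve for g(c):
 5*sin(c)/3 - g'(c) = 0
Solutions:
 g(c) = C1 - 5*cos(c)/3


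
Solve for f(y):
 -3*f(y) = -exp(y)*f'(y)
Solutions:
 f(y) = C1*exp(-3*exp(-y))


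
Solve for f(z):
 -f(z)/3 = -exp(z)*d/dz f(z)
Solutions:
 f(z) = C1*exp(-exp(-z)/3)


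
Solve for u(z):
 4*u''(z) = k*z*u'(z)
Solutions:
 u(z) = Piecewise((-sqrt(2)*sqrt(pi)*C1*erf(sqrt(2)*z*sqrt(-k)/4)/sqrt(-k) - C2, (k > 0) | (k < 0)), (-C1*z - C2, True))


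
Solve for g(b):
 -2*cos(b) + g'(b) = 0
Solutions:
 g(b) = C1 + 2*sin(b)


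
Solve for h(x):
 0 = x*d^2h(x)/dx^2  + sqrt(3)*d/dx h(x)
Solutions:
 h(x) = C1 + C2*x^(1 - sqrt(3))


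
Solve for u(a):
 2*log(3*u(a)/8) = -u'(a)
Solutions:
 -Integral(1/(-log(_y) - log(3) + 3*log(2)), (_y, u(a)))/2 = C1 - a


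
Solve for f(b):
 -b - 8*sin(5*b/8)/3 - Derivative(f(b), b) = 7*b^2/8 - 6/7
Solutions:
 f(b) = C1 - 7*b^3/24 - b^2/2 + 6*b/7 + 64*cos(5*b/8)/15


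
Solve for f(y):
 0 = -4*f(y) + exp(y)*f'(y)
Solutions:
 f(y) = C1*exp(-4*exp(-y))


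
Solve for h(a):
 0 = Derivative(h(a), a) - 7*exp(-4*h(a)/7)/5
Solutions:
 h(a) = 7*log(-I*(C1 + 4*a/5)^(1/4))
 h(a) = 7*log(I*(C1 + 4*a/5)^(1/4))
 h(a) = 7*log(-(C1 + 4*a/5)^(1/4))
 h(a) = 7*log(C1 + 4*a/5)/4


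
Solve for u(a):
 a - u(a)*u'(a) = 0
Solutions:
 u(a) = -sqrt(C1 + a^2)
 u(a) = sqrt(C1 + a^2)


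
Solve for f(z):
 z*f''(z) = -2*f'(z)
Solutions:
 f(z) = C1 + C2/z


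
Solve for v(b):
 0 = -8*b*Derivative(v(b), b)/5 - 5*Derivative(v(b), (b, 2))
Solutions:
 v(b) = C1 + C2*erf(2*b/5)


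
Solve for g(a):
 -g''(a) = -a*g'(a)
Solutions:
 g(a) = C1 + C2*erfi(sqrt(2)*a/2)


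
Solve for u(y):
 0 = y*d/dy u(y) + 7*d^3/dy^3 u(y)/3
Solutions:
 u(y) = C1 + Integral(C2*airyai(-3^(1/3)*7^(2/3)*y/7) + C3*airybi(-3^(1/3)*7^(2/3)*y/7), y)


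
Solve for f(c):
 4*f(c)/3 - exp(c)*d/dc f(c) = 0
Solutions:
 f(c) = C1*exp(-4*exp(-c)/3)


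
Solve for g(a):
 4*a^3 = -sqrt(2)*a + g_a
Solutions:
 g(a) = C1 + a^4 + sqrt(2)*a^2/2


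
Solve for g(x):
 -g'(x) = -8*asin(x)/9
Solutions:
 g(x) = C1 + 8*x*asin(x)/9 + 8*sqrt(1 - x^2)/9


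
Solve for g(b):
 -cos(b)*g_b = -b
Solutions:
 g(b) = C1 + Integral(b/cos(b), b)


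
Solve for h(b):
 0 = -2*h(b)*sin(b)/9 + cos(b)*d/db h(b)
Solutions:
 h(b) = C1/cos(b)^(2/9)


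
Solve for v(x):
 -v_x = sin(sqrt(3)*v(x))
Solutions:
 v(x) = sqrt(3)*(-acos((-exp(2*sqrt(3)*C1) - exp(2*sqrt(3)*x))/(exp(2*sqrt(3)*C1) - exp(2*sqrt(3)*x))) + 2*pi)/3
 v(x) = sqrt(3)*acos((-exp(2*sqrt(3)*C1) - exp(2*sqrt(3)*x))/(exp(2*sqrt(3)*C1) - exp(2*sqrt(3)*x)))/3


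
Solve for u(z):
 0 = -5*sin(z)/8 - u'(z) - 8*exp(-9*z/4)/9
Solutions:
 u(z) = C1 + 5*cos(z)/8 + 32*exp(-9*z/4)/81


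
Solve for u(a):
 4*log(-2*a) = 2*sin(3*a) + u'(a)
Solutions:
 u(a) = C1 + 4*a*log(-a) - 4*a + 4*a*log(2) + 2*cos(3*a)/3


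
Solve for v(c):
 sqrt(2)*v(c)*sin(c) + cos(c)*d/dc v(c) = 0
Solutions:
 v(c) = C1*cos(c)^(sqrt(2))


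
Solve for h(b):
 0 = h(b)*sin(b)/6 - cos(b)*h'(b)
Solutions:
 h(b) = C1/cos(b)^(1/6)


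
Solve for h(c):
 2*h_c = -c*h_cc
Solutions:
 h(c) = C1 + C2/c


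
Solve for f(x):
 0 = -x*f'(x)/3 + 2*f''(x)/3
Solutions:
 f(x) = C1 + C2*erfi(x/2)


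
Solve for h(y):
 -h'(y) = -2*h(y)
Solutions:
 h(y) = C1*exp(2*y)


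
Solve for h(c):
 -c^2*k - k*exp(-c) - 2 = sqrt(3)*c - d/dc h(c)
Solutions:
 h(c) = C1 + c^3*k/3 + sqrt(3)*c^2/2 + 2*c - k*exp(-c)


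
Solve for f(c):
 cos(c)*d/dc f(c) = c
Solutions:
 f(c) = C1 + Integral(c/cos(c), c)


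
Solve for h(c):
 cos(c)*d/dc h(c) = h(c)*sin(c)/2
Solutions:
 h(c) = C1/sqrt(cos(c))


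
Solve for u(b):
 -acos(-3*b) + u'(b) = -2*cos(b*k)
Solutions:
 u(b) = C1 + b*acos(-3*b) + sqrt(1 - 9*b^2)/3 - 2*Piecewise((sin(b*k)/k, Ne(k, 0)), (b, True))


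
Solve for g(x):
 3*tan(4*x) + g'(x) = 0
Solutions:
 g(x) = C1 + 3*log(cos(4*x))/4


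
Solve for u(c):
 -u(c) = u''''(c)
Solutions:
 u(c) = (C1*sin(sqrt(2)*c/2) + C2*cos(sqrt(2)*c/2))*exp(-sqrt(2)*c/2) + (C3*sin(sqrt(2)*c/2) + C4*cos(sqrt(2)*c/2))*exp(sqrt(2)*c/2)


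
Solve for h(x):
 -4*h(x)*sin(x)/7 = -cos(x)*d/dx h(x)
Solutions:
 h(x) = C1/cos(x)^(4/7)


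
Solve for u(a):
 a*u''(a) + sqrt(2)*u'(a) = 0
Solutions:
 u(a) = C1 + C2*a^(1 - sqrt(2))


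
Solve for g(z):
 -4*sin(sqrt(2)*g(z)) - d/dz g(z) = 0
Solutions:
 g(z) = sqrt(2)*(pi - acos((-exp(2*sqrt(2)*C1) - exp(8*sqrt(2)*z))/(exp(2*sqrt(2)*C1) - exp(8*sqrt(2)*z)))/2)
 g(z) = sqrt(2)*acos((-exp(2*sqrt(2)*C1) - exp(8*sqrt(2)*z))/(exp(2*sqrt(2)*C1) - exp(8*sqrt(2)*z)))/2


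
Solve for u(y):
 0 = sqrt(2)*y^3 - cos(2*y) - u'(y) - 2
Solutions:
 u(y) = C1 + sqrt(2)*y^4/4 - 2*y - sin(2*y)/2


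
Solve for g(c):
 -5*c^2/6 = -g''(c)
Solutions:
 g(c) = C1 + C2*c + 5*c^4/72


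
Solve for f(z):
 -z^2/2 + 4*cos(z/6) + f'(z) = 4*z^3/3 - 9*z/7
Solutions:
 f(z) = C1 + z^4/3 + z^3/6 - 9*z^2/14 - 24*sin(z/6)


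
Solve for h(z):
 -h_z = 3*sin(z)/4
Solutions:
 h(z) = C1 + 3*cos(z)/4


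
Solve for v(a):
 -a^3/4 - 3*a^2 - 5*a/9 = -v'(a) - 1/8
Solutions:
 v(a) = C1 + a^4/16 + a^3 + 5*a^2/18 - a/8


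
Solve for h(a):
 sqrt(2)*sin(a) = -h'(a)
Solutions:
 h(a) = C1 + sqrt(2)*cos(a)


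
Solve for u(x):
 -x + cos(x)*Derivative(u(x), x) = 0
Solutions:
 u(x) = C1 + Integral(x/cos(x), x)


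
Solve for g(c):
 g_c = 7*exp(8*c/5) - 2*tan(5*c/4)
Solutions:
 g(c) = C1 + 35*exp(8*c/5)/8 + 8*log(cos(5*c/4))/5


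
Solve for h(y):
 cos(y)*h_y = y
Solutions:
 h(y) = C1 + Integral(y/cos(y), y)


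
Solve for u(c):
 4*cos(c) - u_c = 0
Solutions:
 u(c) = C1 + 4*sin(c)


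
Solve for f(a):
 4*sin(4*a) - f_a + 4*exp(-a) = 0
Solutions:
 f(a) = C1 - cos(4*a) - 4*exp(-a)


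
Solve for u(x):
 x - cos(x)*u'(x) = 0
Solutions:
 u(x) = C1 + Integral(x/cos(x), x)


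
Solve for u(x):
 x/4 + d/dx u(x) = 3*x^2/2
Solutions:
 u(x) = C1 + x^3/2 - x^2/8


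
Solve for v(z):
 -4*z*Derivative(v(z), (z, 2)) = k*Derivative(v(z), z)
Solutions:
 v(z) = C1 + z^(1 - re(k)/4)*(C2*sin(log(z)*Abs(im(k))/4) + C3*cos(log(z)*im(k)/4))


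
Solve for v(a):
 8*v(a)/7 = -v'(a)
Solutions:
 v(a) = C1*exp(-8*a/7)


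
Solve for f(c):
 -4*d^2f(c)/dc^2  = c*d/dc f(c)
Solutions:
 f(c) = C1 + C2*erf(sqrt(2)*c/4)


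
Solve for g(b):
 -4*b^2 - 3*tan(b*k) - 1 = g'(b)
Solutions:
 g(b) = C1 - 4*b^3/3 - b - 3*Piecewise((-log(cos(b*k))/k, Ne(k, 0)), (0, True))


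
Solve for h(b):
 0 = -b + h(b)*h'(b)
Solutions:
 h(b) = -sqrt(C1 + b^2)
 h(b) = sqrt(C1 + b^2)


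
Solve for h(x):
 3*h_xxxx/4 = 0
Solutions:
 h(x) = C1 + C2*x + C3*x^2 + C4*x^3


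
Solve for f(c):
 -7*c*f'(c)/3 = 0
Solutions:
 f(c) = C1


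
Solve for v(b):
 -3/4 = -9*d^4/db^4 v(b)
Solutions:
 v(b) = C1 + C2*b + C3*b^2 + C4*b^3 + b^4/288


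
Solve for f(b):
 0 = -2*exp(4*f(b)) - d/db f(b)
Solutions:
 f(b) = log(-I*(1/(C1 + 8*b))^(1/4))
 f(b) = log(I*(1/(C1 + 8*b))^(1/4))
 f(b) = log(-(1/(C1 + 8*b))^(1/4))
 f(b) = log(1/(C1 + 8*b))/4


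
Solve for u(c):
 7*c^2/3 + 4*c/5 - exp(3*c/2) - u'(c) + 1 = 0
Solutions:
 u(c) = C1 + 7*c^3/9 + 2*c^2/5 + c - 2*exp(3*c/2)/3


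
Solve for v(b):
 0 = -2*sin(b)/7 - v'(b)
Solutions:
 v(b) = C1 + 2*cos(b)/7


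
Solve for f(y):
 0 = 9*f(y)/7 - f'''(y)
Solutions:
 f(y) = C3*exp(21^(2/3)*y/7) + (C1*sin(3*3^(1/6)*7^(2/3)*y/14) + C2*cos(3*3^(1/6)*7^(2/3)*y/14))*exp(-21^(2/3)*y/14)


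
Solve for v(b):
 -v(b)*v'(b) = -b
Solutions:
 v(b) = -sqrt(C1 + b^2)
 v(b) = sqrt(C1 + b^2)


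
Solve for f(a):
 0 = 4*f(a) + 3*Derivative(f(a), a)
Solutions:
 f(a) = C1*exp(-4*a/3)


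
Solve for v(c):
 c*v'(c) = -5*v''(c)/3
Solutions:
 v(c) = C1 + C2*erf(sqrt(30)*c/10)


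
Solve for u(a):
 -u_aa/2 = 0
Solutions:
 u(a) = C1 + C2*a


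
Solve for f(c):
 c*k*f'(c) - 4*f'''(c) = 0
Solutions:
 f(c) = C1 + Integral(C2*airyai(2^(1/3)*c*k^(1/3)/2) + C3*airybi(2^(1/3)*c*k^(1/3)/2), c)


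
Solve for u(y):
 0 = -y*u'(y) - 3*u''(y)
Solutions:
 u(y) = C1 + C2*erf(sqrt(6)*y/6)


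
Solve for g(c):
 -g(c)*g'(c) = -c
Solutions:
 g(c) = -sqrt(C1 + c^2)
 g(c) = sqrt(C1 + c^2)


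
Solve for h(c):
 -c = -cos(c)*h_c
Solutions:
 h(c) = C1 + Integral(c/cos(c), c)


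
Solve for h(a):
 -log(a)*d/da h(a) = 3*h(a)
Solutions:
 h(a) = C1*exp(-3*li(a))


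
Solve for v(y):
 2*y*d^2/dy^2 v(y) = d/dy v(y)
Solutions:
 v(y) = C1 + C2*y^(3/2)


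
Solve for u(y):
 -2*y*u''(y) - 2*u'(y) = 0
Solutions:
 u(y) = C1 + C2*log(y)


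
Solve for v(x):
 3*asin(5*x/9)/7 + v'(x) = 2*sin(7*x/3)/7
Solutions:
 v(x) = C1 - 3*x*asin(5*x/9)/7 - 3*sqrt(81 - 25*x^2)/35 - 6*cos(7*x/3)/49


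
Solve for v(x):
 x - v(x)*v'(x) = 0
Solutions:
 v(x) = -sqrt(C1 + x^2)
 v(x) = sqrt(C1 + x^2)


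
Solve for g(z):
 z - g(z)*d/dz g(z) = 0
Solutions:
 g(z) = -sqrt(C1 + z^2)
 g(z) = sqrt(C1 + z^2)


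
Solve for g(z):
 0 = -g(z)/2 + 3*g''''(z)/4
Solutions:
 g(z) = C1*exp(-2^(1/4)*3^(3/4)*z/3) + C2*exp(2^(1/4)*3^(3/4)*z/3) + C3*sin(2^(1/4)*3^(3/4)*z/3) + C4*cos(2^(1/4)*3^(3/4)*z/3)


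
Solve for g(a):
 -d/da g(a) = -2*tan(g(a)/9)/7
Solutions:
 g(a) = -9*asin(C1*exp(2*a/63)) + 9*pi
 g(a) = 9*asin(C1*exp(2*a/63))


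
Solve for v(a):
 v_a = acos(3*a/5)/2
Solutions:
 v(a) = C1 + a*acos(3*a/5)/2 - sqrt(25 - 9*a^2)/6


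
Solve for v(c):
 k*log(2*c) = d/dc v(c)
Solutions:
 v(c) = C1 + c*k*log(c) - c*k + c*k*log(2)


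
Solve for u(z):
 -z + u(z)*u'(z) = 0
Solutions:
 u(z) = -sqrt(C1 + z^2)
 u(z) = sqrt(C1 + z^2)


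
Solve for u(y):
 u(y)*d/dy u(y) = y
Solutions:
 u(y) = -sqrt(C1 + y^2)
 u(y) = sqrt(C1 + y^2)


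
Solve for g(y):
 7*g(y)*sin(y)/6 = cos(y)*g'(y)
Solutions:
 g(y) = C1/cos(y)^(7/6)


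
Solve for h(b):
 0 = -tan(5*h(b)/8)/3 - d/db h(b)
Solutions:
 h(b) = -8*asin(C1*exp(-5*b/24))/5 + 8*pi/5
 h(b) = 8*asin(C1*exp(-5*b/24))/5


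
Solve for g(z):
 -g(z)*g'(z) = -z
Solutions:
 g(z) = -sqrt(C1 + z^2)
 g(z) = sqrt(C1 + z^2)


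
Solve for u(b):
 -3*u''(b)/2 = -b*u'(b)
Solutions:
 u(b) = C1 + C2*erfi(sqrt(3)*b/3)


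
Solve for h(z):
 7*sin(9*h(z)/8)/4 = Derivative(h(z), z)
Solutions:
 -7*z/4 + 4*log(cos(9*h(z)/8) - 1)/9 - 4*log(cos(9*h(z)/8) + 1)/9 = C1


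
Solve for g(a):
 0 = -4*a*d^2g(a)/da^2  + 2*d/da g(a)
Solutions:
 g(a) = C1 + C2*a^(3/2)


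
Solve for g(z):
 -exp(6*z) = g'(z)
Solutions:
 g(z) = C1 - exp(6*z)/6


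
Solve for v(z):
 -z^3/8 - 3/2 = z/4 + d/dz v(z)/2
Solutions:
 v(z) = C1 - z^4/16 - z^2/4 - 3*z


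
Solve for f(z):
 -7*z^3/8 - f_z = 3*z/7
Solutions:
 f(z) = C1 - 7*z^4/32 - 3*z^2/14


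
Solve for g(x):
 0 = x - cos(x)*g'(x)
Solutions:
 g(x) = C1 + Integral(x/cos(x), x)


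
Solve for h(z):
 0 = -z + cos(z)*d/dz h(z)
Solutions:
 h(z) = C1 + Integral(z/cos(z), z)


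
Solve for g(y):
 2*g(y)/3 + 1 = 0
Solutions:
 g(y) = -3/2


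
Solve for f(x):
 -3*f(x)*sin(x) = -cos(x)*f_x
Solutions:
 f(x) = C1/cos(x)^3


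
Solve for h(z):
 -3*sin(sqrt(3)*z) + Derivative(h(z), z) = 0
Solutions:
 h(z) = C1 - sqrt(3)*cos(sqrt(3)*z)


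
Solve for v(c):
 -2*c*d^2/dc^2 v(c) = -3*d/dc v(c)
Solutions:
 v(c) = C1 + C2*c^(5/2)


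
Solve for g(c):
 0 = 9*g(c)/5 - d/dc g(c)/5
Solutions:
 g(c) = C1*exp(9*c)


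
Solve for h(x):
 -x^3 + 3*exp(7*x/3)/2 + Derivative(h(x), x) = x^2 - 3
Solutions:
 h(x) = C1 + x^4/4 + x^3/3 - 3*x - 9*exp(7*x/3)/14


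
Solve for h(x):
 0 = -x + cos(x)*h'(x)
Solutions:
 h(x) = C1 + Integral(x/cos(x), x)


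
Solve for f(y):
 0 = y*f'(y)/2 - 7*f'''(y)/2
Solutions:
 f(y) = C1 + Integral(C2*airyai(7^(2/3)*y/7) + C3*airybi(7^(2/3)*y/7), y)


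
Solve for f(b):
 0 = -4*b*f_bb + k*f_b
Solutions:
 f(b) = C1 + b^(re(k)/4 + 1)*(C2*sin(log(b)*Abs(im(k))/4) + C3*cos(log(b)*im(k)/4))


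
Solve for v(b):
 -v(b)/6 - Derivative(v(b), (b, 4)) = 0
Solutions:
 v(b) = (C1*sin(2^(1/4)*3^(3/4)*b/6) + C2*cos(2^(1/4)*3^(3/4)*b/6))*exp(-2^(1/4)*3^(3/4)*b/6) + (C3*sin(2^(1/4)*3^(3/4)*b/6) + C4*cos(2^(1/4)*3^(3/4)*b/6))*exp(2^(1/4)*3^(3/4)*b/6)


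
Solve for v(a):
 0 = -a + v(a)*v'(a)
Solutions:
 v(a) = -sqrt(C1 + a^2)
 v(a) = sqrt(C1 + a^2)


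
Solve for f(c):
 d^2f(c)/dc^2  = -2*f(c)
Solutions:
 f(c) = C1*sin(sqrt(2)*c) + C2*cos(sqrt(2)*c)


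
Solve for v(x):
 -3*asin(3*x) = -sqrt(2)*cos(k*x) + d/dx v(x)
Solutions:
 v(x) = C1 - 3*x*asin(3*x) - sqrt(1 - 9*x^2) + sqrt(2)*Piecewise((sin(k*x)/k, Ne(k, 0)), (x, True))


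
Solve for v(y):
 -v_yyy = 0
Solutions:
 v(y) = C1 + C2*y + C3*y^2


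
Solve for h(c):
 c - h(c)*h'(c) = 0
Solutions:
 h(c) = -sqrt(C1 + c^2)
 h(c) = sqrt(C1 + c^2)


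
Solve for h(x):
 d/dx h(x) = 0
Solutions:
 h(x) = C1


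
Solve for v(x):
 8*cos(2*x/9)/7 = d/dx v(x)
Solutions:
 v(x) = C1 + 36*sin(2*x/9)/7


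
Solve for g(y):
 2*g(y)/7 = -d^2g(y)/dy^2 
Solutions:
 g(y) = C1*sin(sqrt(14)*y/7) + C2*cos(sqrt(14)*y/7)


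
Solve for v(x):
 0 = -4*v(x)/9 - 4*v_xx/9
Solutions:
 v(x) = C1*sin(x) + C2*cos(x)


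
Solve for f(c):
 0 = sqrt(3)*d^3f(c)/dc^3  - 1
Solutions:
 f(c) = C1 + C2*c + C3*c^2 + sqrt(3)*c^3/18


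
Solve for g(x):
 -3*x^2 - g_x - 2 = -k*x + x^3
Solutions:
 g(x) = C1 + k*x^2/2 - x^4/4 - x^3 - 2*x


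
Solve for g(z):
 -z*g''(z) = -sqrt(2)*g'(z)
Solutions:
 g(z) = C1 + C2*z^(1 + sqrt(2))


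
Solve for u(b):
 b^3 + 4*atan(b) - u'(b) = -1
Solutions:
 u(b) = C1 + b^4/4 + 4*b*atan(b) + b - 2*log(b^2 + 1)


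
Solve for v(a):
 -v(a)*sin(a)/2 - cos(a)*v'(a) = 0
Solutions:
 v(a) = C1*sqrt(cos(a))


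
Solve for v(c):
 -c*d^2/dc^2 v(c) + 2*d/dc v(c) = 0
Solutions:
 v(c) = C1 + C2*c^3


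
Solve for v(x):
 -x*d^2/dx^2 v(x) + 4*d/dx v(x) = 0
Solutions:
 v(x) = C1 + C2*x^5


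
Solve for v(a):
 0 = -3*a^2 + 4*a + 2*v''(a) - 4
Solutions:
 v(a) = C1 + C2*a + a^4/8 - a^3/3 + a^2


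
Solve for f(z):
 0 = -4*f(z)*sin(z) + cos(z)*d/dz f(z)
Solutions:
 f(z) = C1/cos(z)^4


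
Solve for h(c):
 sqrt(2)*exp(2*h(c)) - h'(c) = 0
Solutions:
 h(c) = log(-sqrt(-1/(C1 + sqrt(2)*c))) - log(2)/2
 h(c) = log(-1/(C1 + sqrt(2)*c))/2 - log(2)/2


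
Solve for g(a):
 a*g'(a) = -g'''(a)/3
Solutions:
 g(a) = C1 + Integral(C2*airyai(-3^(1/3)*a) + C3*airybi(-3^(1/3)*a), a)


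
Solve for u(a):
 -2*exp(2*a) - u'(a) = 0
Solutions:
 u(a) = C1 - exp(2*a)


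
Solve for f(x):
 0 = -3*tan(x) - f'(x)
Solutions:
 f(x) = C1 + 3*log(cos(x))


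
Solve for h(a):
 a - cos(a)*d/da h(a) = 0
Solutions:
 h(a) = C1 + Integral(a/cos(a), a)


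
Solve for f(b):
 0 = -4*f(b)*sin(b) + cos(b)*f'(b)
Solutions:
 f(b) = C1/cos(b)^4


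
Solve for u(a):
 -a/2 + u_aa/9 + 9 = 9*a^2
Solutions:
 u(a) = C1 + C2*a + 27*a^4/4 + 3*a^3/4 - 81*a^2/2


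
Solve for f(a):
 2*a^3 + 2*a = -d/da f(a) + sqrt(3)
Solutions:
 f(a) = C1 - a^4/2 - a^2 + sqrt(3)*a


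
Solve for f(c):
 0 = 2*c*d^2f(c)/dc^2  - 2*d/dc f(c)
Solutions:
 f(c) = C1 + C2*c^2


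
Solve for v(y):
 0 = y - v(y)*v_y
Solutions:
 v(y) = -sqrt(C1 + y^2)
 v(y) = sqrt(C1 + y^2)


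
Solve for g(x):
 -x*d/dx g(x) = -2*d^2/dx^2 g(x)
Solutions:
 g(x) = C1 + C2*erfi(x/2)


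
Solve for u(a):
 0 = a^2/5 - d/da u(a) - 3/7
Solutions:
 u(a) = C1 + a^3/15 - 3*a/7


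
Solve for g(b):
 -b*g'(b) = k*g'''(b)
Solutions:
 g(b) = C1 + Integral(C2*airyai(b*(-1/k)^(1/3)) + C3*airybi(b*(-1/k)^(1/3)), b)


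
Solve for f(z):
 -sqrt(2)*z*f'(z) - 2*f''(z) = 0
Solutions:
 f(z) = C1 + C2*erf(2^(1/4)*z/2)


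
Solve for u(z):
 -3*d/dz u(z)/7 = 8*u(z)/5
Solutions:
 u(z) = C1*exp(-56*z/15)


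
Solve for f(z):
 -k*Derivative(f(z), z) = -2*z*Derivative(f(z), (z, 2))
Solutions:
 f(z) = C1 + z^(re(k)/2 + 1)*(C2*sin(log(z)*Abs(im(k))/2) + C3*cos(log(z)*im(k)/2))


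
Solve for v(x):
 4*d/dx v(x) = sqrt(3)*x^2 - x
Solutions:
 v(x) = C1 + sqrt(3)*x^3/12 - x^2/8


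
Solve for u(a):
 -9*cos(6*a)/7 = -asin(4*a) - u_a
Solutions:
 u(a) = C1 - a*asin(4*a) - sqrt(1 - 16*a^2)/4 + 3*sin(6*a)/14


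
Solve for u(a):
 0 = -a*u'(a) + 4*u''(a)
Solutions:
 u(a) = C1 + C2*erfi(sqrt(2)*a/4)


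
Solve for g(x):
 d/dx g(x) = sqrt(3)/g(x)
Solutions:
 g(x) = -sqrt(C1 + 2*sqrt(3)*x)
 g(x) = sqrt(C1 + 2*sqrt(3)*x)


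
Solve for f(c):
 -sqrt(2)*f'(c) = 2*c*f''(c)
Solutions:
 f(c) = C1 + C2*c^(1 - sqrt(2)/2)


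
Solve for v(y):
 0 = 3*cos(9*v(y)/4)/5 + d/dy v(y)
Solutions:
 3*y/5 - 2*log(sin(9*v(y)/4) - 1)/9 + 2*log(sin(9*v(y)/4) + 1)/9 = C1


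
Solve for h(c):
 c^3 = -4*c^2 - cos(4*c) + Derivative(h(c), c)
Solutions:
 h(c) = C1 + c^4/4 + 4*c^3/3 + sin(4*c)/4


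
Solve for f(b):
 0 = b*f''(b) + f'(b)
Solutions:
 f(b) = C1 + C2*log(b)


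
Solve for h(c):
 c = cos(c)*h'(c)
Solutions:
 h(c) = C1 + Integral(c/cos(c), c)


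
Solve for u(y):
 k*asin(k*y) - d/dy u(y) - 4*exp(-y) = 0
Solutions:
 u(y) = C1 + k*y*asin(k*y) + sqrt(-k^2*y^2 + 1) + 4*exp(-y)


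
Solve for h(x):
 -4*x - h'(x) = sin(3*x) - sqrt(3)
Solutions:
 h(x) = C1 - 2*x^2 + sqrt(3)*x + cos(3*x)/3


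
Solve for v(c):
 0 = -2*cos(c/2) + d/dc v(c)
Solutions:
 v(c) = C1 + 4*sin(c/2)


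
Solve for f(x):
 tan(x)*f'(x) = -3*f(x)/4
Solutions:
 f(x) = C1/sin(x)^(3/4)


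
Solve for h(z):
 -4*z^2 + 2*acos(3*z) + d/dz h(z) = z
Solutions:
 h(z) = C1 + 4*z^3/3 + z^2/2 - 2*z*acos(3*z) + 2*sqrt(1 - 9*z^2)/3


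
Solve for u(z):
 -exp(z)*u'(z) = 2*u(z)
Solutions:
 u(z) = C1*exp(2*exp(-z))


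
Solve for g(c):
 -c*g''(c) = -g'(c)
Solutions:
 g(c) = C1 + C2*c^2


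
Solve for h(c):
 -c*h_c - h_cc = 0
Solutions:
 h(c) = C1 + C2*erf(sqrt(2)*c/2)


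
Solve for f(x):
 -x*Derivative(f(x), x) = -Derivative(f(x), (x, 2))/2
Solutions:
 f(x) = C1 + C2*erfi(x)


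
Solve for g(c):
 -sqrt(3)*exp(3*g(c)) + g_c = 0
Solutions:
 g(c) = log(-1/(C1 + 3*sqrt(3)*c))/3
 g(c) = log((-1/(C1 + sqrt(3)*c))^(1/3)*(-3^(2/3) - 3*3^(1/6)*I)/6)
 g(c) = log((-1/(C1 + sqrt(3)*c))^(1/3)*(-3^(2/3) + 3*3^(1/6)*I)/6)


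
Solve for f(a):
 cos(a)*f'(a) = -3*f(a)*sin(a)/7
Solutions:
 f(a) = C1*cos(a)^(3/7)


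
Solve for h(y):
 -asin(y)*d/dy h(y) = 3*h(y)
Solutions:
 h(y) = C1*exp(-3*Integral(1/asin(y), y))


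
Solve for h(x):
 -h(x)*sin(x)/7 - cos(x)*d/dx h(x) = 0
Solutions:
 h(x) = C1*cos(x)^(1/7)


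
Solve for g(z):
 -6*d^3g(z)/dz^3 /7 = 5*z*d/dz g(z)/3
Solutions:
 g(z) = C1 + Integral(C2*airyai(-420^(1/3)*z/6) + C3*airybi(-420^(1/3)*z/6), z)


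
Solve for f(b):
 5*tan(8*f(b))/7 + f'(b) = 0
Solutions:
 f(b) = -asin(C1*exp(-40*b/7))/8 + pi/8
 f(b) = asin(C1*exp(-40*b/7))/8


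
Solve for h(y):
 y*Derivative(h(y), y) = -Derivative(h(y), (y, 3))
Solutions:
 h(y) = C1 + Integral(C2*airyai(-y) + C3*airybi(-y), y)


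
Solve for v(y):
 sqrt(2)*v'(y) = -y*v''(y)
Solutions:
 v(y) = C1 + C2*y^(1 - sqrt(2))


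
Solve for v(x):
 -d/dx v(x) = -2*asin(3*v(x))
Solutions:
 Integral(1/asin(3*_y), (_y, v(x))) = C1 + 2*x


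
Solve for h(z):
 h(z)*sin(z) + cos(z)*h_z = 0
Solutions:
 h(z) = C1*cos(z)


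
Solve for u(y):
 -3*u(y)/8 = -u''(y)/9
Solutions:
 u(y) = C1*exp(-3*sqrt(6)*y/4) + C2*exp(3*sqrt(6)*y/4)


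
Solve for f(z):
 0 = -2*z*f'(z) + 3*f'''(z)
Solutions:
 f(z) = C1 + Integral(C2*airyai(2^(1/3)*3^(2/3)*z/3) + C3*airybi(2^(1/3)*3^(2/3)*z/3), z)


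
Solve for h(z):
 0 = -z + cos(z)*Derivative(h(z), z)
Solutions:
 h(z) = C1 + Integral(z/cos(z), z)


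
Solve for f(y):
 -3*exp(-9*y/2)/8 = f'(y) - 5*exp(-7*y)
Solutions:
 f(y) = C1 - 5*exp(-7*y)/7 + exp(-9*y/2)/12


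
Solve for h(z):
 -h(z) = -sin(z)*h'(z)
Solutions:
 h(z) = C1*sqrt(cos(z) - 1)/sqrt(cos(z) + 1)


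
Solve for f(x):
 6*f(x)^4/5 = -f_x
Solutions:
 f(x) = 5^(1/3)*(1/(C1 + 18*x))^(1/3)
 f(x) = 5^(1/3)*(-3^(2/3) - 3*3^(1/6)*I)*(1/(C1 + 6*x))^(1/3)/6
 f(x) = 5^(1/3)*(-3^(2/3) + 3*3^(1/6)*I)*(1/(C1 + 6*x))^(1/3)/6


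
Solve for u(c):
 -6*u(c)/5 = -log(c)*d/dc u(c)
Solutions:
 u(c) = C1*exp(6*li(c)/5)


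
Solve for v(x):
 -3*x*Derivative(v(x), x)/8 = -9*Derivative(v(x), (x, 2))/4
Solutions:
 v(x) = C1 + C2*erfi(sqrt(3)*x/6)


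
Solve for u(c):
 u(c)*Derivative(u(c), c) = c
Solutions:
 u(c) = -sqrt(C1 + c^2)
 u(c) = sqrt(C1 + c^2)


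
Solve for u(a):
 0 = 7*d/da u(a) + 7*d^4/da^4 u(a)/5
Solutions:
 u(a) = C1 + C4*exp(-5^(1/3)*a) + (C2*sin(sqrt(3)*5^(1/3)*a/2) + C3*cos(sqrt(3)*5^(1/3)*a/2))*exp(5^(1/3)*a/2)


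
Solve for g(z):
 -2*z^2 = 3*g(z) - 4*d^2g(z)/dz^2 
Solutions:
 g(z) = C1*exp(-sqrt(3)*z/2) + C2*exp(sqrt(3)*z/2) - 2*z^2/3 - 16/9


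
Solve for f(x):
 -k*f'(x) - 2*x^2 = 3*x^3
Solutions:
 f(x) = C1 - 3*x^4/(4*k) - 2*x^3/(3*k)


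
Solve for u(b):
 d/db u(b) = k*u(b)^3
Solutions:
 u(b) = -sqrt(2)*sqrt(-1/(C1 + b*k))/2
 u(b) = sqrt(2)*sqrt(-1/(C1 + b*k))/2


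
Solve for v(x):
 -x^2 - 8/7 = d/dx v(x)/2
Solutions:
 v(x) = C1 - 2*x^3/3 - 16*x/7


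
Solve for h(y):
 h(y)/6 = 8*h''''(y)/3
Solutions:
 h(y) = C1*exp(-y/2) + C2*exp(y/2) + C3*sin(y/2) + C4*cos(y/2)


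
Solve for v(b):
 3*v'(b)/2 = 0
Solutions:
 v(b) = C1


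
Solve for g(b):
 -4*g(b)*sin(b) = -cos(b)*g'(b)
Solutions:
 g(b) = C1/cos(b)^4


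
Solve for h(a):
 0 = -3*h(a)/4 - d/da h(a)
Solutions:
 h(a) = C1*exp(-3*a/4)


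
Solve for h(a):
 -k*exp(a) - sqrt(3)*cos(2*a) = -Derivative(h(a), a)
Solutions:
 h(a) = C1 + k*exp(a) + sqrt(3)*sin(2*a)/2


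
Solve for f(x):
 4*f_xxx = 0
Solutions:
 f(x) = C1 + C2*x + C3*x^2


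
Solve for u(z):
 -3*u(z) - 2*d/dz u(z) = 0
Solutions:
 u(z) = C1*exp(-3*z/2)


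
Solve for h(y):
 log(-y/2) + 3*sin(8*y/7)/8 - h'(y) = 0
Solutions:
 h(y) = C1 + y*log(-y) - y - y*log(2) - 21*cos(8*y/7)/64


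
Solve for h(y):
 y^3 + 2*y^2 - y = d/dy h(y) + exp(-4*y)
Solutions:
 h(y) = C1 + y^4/4 + 2*y^3/3 - y^2/2 + exp(-4*y)/4


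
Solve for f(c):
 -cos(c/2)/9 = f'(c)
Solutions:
 f(c) = C1 - 2*sin(c/2)/9


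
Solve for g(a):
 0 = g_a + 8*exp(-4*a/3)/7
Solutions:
 g(a) = C1 + 6*exp(-4*a/3)/7


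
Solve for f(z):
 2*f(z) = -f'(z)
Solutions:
 f(z) = C1*exp(-2*z)


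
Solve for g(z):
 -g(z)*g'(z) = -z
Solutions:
 g(z) = -sqrt(C1 + z^2)
 g(z) = sqrt(C1 + z^2)


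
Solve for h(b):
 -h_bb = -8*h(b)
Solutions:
 h(b) = C1*exp(-2*sqrt(2)*b) + C2*exp(2*sqrt(2)*b)


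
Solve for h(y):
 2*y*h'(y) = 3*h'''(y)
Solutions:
 h(y) = C1 + Integral(C2*airyai(2^(1/3)*3^(2/3)*y/3) + C3*airybi(2^(1/3)*3^(2/3)*y/3), y)
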